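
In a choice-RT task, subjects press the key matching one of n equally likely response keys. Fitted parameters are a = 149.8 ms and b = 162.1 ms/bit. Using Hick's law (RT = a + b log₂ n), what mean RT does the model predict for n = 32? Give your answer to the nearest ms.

log₂(32) = 5 bits, so RT = 149.8 + 162.1 × 5 ≈ 960.300 ms.

960 ms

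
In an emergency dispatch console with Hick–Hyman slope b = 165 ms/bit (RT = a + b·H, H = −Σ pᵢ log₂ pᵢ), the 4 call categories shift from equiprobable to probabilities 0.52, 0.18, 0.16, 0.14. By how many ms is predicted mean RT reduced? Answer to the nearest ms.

The RT saving is b·ΔH. Equiprobable H₀ = log₂(4) = 2.0000 bits; with the given probabilities H = 1.7560 bits.
b·(H₀ − H) = 165 × (2.0000 − 1.7560) = 40.26 ms.

40 ms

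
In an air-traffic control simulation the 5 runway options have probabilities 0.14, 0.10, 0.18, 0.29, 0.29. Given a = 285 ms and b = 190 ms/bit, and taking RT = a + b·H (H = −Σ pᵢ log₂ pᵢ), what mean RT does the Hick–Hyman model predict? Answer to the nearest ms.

Entropy contributions −pᵢ log₂ pᵢ: 0.3971, 0.3322, 0.4453, 0.5179, 0.5179; sum H = 2.2104 bits.
RT = a + bH = 285 + 190·2.2104 = 704.98 ms.

705 ms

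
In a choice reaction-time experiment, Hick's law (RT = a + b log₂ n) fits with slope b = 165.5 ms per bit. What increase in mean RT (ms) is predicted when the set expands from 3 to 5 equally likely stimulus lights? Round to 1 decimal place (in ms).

122.0 ms

The intercept a cancels: ΔRT = b·(log₂ n₂ − log₂ n₁) = b·log₂(n₂/n₁).
log₂(5) − log₂(3) = 2.3219 − 1.5850 = 0.7370.
ΔRT = 165.5 × 0.7370 = 121.968 ms.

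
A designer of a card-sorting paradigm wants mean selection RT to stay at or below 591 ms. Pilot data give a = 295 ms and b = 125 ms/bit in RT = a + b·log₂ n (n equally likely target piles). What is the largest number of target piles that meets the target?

5

125·log₂ n ≤ 591 − 295 = 296, giving log₂ n ≤ 2.3680 and n ≤ 5.162. The largest whole number is 5.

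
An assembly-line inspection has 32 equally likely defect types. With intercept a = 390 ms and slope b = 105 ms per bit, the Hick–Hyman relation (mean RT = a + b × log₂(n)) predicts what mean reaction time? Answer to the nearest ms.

log₂(32) = 5 bits, so RT = 390 + 105 × 5 ≈ 915.000 ms.

915 ms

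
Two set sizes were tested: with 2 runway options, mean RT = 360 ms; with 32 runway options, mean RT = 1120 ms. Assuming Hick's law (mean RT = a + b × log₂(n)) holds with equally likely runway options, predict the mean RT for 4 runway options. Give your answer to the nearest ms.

With log₂ n on the abscissa the relation is linear; from the two conditions:
  b = (1120 − 360) / (log₂ 32 − log₂ 2) = 760 / (5 − 1) = 190 ms/bit
  a = 360 − 190 × 1 = 170 ms
Then RT(4) = 170 + 190 × log₂ 4 = 170 + 190 × 2 ≈ 550.000 ms.

550 ms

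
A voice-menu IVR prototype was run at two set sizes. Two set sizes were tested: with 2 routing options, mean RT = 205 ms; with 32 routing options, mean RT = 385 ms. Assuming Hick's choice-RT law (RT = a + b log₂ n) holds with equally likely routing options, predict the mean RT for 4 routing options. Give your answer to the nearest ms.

Fit slope and intercept:
  b = (385 − 205) / (log₂ 32 − log₂ 2) = 180 / (5 − 1) = 45 ms/bit
  a = 205 − 45 × 1 = 160 ms
Then RT(4) = 160 + 45 × log₂ 4 = 160 + 45 × 2 ≈ 250.000 ms.

250 ms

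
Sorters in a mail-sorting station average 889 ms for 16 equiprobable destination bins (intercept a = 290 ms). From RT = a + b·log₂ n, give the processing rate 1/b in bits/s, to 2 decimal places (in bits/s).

Choice component = 889 − 290 = 599 ms over log₂(16) = 4 bits.
b = 599 / 4 = 149.750 ms/bit, so 1/b = 6.678 bits/s.

6.68 bits/s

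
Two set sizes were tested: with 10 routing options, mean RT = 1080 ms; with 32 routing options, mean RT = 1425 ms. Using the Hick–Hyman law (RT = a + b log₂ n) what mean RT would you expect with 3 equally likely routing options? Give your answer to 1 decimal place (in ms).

With log₂ n on the abscissa the relation is linear; from the two conditions:
  b = (1425 − 1080) / (log₂ 32 − log₂ 10) = 345 / (5 − 3.3219) = 205.593 ms/bit
  a = 1080 − 205.593 × 3.3219 = 397.035 ms
Then RT(3) = 397.035 + 205.593 × log₂ 3 = 397.035 + 205.593 × 1.5850 ≈ 722.892 ms.

722.9 ms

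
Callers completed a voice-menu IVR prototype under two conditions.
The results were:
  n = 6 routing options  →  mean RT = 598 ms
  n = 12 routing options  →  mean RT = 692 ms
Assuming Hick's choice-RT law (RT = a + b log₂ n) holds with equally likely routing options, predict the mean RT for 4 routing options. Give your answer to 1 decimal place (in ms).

Fit slope and intercept:
  b = (692 − 598) / (log₂ 12 − log₂ 6) = 94 / (3.5850 − 2.5850) = 94.000 ms/bit
  a = 598 − 94.000 × 2.5850 = 355.014 ms
Then RT(4) = 355.014 + 94.000 × log₂ 4 = 355.014 + 94.000 × 2 ≈ 543.014 ms.

543.0 ms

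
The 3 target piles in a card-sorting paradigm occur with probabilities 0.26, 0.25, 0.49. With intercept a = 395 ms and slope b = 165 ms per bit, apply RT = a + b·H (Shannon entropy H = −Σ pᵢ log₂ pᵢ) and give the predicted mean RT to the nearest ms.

644 ms

Entropy contributions −pᵢ log₂ pᵢ: 0.5053, 0.5000, 0.5043; sum H = 1.5096 bits.
RT = a + bH = 395 + 165·1.5096 = 644.08 ms.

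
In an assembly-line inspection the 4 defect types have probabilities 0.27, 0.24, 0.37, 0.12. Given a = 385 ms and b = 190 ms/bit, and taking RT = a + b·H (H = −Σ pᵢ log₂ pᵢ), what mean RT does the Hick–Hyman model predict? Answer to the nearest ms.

746 ms

H = 0.27·log₂(1/0.27) + 0.24·log₂(1/0.24) + 0.37·log₂(1/0.37) + 0.12·log₂(1/0.12) = 1.9020 bits.
RT = 385 + 190 × 1.9020 = 746.37 ms.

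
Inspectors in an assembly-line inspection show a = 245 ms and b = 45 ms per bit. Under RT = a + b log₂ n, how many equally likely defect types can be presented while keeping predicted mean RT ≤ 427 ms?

Set 245 + 45·log₂ n ≤ 427 → log₂ n ≤ (427 − 245)/45 = 4.0444.
So n ≤ 2^4.0444 = 16.501; the largest integer n is 16.

16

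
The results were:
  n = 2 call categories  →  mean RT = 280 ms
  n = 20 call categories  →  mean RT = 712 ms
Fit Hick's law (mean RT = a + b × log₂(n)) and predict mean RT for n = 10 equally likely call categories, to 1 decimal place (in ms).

582.0 ms

With log₂ n on the abscissa the relation is linear; from the two conditions:
  b = (712 − 280) / (log₂ 20 − log₂ 2) = 432 / (4.3219 − 1) = 130.045 ms/bit
  a = 280 − 130.045 × 1 = 149.955 ms
Then RT(10) = 149.955 + 130.045 × log₂ 10 = 149.955 + 130.045 × 3.3219 ≈ 581.955 ms.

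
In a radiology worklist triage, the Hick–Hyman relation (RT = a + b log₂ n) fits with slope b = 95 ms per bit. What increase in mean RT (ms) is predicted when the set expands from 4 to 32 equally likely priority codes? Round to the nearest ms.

285 ms

ΔRT = (a + b log₂ n₂) − (a + b log₂ n₁) = b·(log₂ n₂ − log₂ n₁).
log₂(32) − log₂(4) = log₂(32/4) = log₂(8) = 3.
ΔRT = 95 × 3.0000 = 285.000 ms.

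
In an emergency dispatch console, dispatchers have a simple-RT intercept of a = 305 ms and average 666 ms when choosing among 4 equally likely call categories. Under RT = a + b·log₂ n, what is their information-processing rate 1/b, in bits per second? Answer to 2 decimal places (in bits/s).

b = (666 − 305)/log₂ 4 = 361/2 = 180.500 ms per bit = 0.18050 s/bit; the reciprocal is 5.540 bits/s.

5.54 bits/s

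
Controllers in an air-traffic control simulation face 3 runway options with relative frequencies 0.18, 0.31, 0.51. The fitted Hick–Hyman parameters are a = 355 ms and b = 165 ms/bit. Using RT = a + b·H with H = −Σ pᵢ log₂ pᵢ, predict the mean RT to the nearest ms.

597 ms

H = 0.18·log₂(1/0.18) + 0.31·log₂(1/0.31) + 0.51·log₂(1/0.51) = 1.4645 bits.
RT = 355 + 165 × 1.4645 = 596.65 ms.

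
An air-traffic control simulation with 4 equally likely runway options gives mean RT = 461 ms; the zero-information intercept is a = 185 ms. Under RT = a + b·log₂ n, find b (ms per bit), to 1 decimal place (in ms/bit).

log₂(4) = 2 bits.
b = (RT − a)/log₂ n = (461 − 185) / 2 = 138.000 ms/bit.

138.0 ms/bit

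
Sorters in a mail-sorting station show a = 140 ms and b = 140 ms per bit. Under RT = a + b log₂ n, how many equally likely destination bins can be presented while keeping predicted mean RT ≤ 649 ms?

Information budget: (649 − 140)/140 = 3.6357 bits, so n ≤ 2^3.6357 = 12.430 → at most 12.

12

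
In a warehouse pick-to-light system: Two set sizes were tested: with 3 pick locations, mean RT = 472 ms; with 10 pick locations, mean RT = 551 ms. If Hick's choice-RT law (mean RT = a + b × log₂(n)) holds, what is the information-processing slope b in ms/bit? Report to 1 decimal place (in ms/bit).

45.5 ms/bit

The slope on a log₂ axis is (551 − 472) / (3.3219 − 1.5850) = 45.482 ms/bit.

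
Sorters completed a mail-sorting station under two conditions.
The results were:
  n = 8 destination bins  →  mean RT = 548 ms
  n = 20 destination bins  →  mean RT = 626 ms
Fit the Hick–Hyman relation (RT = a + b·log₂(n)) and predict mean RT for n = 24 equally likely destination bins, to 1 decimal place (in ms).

641.5 ms

With log₂ n on the abscissa the relation is linear; from the two conditions:
  b = (626 − 548) / (log₂ 20 − log₂ 8) = 78 / (4.3219 − 3) = 59.005 ms/bit
  a = 548 − 59.005 × 3 = 370.986 ms
Then RT(24) = 370.986 + 59.005 × log₂ 24 = 370.986 + 59.005 × 4.5850 ≈ 641.520 ms.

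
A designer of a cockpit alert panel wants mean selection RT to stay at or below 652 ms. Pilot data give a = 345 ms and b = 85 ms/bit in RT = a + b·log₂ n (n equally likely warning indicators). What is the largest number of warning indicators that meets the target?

12

85·log₂ n ≤ 652 − 345 = 307, giving log₂ n ≤ 3.6118 and n ≤ 12.225. The largest whole number is 12.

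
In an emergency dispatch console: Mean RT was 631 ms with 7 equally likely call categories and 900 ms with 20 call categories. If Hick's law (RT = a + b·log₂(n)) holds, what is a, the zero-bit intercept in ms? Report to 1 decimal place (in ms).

b = (RT₂ − RT₁)/(log₂ n₂ − log₂ n₁) = (900 − 631)/(4.3219 − 2.8074) = 177.608 ms/bit.
a = RT₁ − b·log₂ n₁ = 631 − 177.608 × 2.8074 = 132.392 ms.

132.4 ms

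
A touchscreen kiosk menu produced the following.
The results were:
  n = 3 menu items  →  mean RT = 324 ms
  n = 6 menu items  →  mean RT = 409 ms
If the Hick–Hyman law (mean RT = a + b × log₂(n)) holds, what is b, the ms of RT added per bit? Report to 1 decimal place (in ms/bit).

85.0 ms/bit

b = (RT₂ − RT₁)/(log₂ n₂ − log₂ n₁) = (409 − 324)/(2.5850 − 1.5850) = 85.000 ms/bit.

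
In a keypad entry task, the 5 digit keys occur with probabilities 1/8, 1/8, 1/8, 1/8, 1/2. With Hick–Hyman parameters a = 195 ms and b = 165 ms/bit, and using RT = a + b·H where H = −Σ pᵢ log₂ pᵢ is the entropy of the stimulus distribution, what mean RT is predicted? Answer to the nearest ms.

525 ms

Each term −pᵢ log₂ pᵢ: 0.125·3 + 0.125·3 + 0.125·3 + 0.125·3 + 0.5·1; summed, H = 2.000 bits.
Mean RT = a + bH = 195 + 165·2.000 = 525.00 ms.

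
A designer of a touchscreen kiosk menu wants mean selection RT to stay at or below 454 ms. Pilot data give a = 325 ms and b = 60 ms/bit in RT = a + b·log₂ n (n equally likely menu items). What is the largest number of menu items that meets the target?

Set 325 + 60·log₂ n ≤ 454 → log₂ n ≤ (454 − 325)/60 = 2.1500.
So n ≤ 2^2.1500 = 4.438; the largest integer n is 4.

4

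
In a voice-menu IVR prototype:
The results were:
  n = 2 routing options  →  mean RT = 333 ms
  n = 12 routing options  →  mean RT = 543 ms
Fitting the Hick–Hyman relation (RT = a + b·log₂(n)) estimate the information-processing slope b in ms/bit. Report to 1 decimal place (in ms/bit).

b = (RT₂ − RT₁)/(log₂ n₂ − log₂ n₁) = (543 − 333)/(3.5850 − 1) = 81.239 ms/bit.

81.2 ms/bit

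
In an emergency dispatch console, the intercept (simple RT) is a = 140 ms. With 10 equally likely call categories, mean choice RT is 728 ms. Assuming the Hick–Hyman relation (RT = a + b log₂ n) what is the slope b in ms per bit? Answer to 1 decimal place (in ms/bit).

10 alternatives carry log₂ 10 = 3.3219 bits; the choice cost is 728 − 140 = 588 ms, so b = 588/3.3219 = 177.006 ms/bit.

177.0 ms/bit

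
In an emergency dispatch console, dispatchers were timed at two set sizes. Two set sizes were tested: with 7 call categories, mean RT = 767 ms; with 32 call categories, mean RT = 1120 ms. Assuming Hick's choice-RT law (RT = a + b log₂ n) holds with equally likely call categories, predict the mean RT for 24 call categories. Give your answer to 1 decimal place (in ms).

1053.2 ms

Solve the two-equation system in a and b:
  b = (1120 − 767) / (log₂ 32 − log₂ 7) = 353 / (5 − 2.8074) = 160.993 ms/bit
  a = 767 − 160.993 × 2.8074 = 315.036 ms
Then RT(24) = 315.036 + 160.993 × log₂ 24 = 315.036 + 160.993 × 4.5850 ≈ 1053.182 ms.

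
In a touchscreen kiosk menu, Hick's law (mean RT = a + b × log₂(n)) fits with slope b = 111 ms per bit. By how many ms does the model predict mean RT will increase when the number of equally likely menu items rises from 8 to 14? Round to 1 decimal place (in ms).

The intercept a cancels: ΔRT = b·(log₂ n₂ − log₂ n₁) = b·log₂(n₂/n₁).
log₂(14) − log₂(8) = 3.8074 − 3 = 0.8074.
ΔRT = 111 × 0.8074 = 89.616 ms.

89.6 ms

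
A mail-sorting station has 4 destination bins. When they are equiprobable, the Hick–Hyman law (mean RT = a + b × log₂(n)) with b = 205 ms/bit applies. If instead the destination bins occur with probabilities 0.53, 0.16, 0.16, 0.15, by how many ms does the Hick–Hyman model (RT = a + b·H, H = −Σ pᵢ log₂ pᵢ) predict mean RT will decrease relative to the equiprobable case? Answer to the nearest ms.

53 ms

The RT saving is b·ΔH. Equiprobable H₀ = log₂(4) = 2.0000 bits; with the given probabilities H = 1.7420 bits.
b·(H₀ − H) = 205 × (2.0000 − 1.7420) = 52.88 ms.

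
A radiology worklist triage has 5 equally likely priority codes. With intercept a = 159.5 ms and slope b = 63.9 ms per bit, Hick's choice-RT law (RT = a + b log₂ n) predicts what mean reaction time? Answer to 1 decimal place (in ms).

307.9 ms

log₂(5) = 2.3219 bits, so RT = 159.5 + 63.9 × 2.3219 ≈ 307.871 ms.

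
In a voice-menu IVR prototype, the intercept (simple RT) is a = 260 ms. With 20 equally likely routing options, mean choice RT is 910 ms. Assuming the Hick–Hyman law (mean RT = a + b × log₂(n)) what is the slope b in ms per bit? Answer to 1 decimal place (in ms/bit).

b = (910 − 260) / log₂(20) = 650 / 4.3219 = 150.396 ms/bit.

150.4 ms/bit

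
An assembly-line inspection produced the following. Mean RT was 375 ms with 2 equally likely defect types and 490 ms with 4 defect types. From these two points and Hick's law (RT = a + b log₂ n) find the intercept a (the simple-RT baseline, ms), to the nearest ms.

b = (RT₂ − RT₁)/(log₂ n₂ − log₂ n₁) = (490 − 375)/(2 − 1) = 115 ms/bit.
a = RT₁ − b·log₂ n₁ = 375 − 115 × 1 = 260.000 ms.

260 ms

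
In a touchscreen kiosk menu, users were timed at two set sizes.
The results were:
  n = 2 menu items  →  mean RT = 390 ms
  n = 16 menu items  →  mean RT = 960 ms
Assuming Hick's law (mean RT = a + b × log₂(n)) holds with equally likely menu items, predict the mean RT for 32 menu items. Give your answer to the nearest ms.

1150 ms

With log₂ n on the abscissa the relation is linear; from the two conditions:
  b = (960 − 390) / (log₂ 16 − log₂ 2) = 570 / (4 − 1) = 190 ms/bit
  a = 390 − 190 × 1 = 200 ms
Then RT(32) = 200 + 190 × log₂ 32 = 200 + 190 × 5 ≈ 1150.000 ms.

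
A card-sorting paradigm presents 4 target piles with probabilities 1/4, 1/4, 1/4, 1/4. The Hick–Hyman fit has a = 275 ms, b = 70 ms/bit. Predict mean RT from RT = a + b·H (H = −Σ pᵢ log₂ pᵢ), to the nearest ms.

Each term −pᵢ log₂ pᵢ: 0.25·2 + 0.25·2 + 0.25·2 + 0.25·2; summed, H = 2.000 bits.
Mean RT = a + bH = 275 + 70·2.000 = 415.00 ms.

415 ms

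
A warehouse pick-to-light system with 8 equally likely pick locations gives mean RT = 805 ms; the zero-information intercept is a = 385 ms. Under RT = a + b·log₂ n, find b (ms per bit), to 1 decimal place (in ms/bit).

140.0 ms/bit

8 alternatives carry log₂ 8 = 3 bits; the choice cost is 805 − 385 = 420 ms, so b = 420/3 = 140.000 ms/bit.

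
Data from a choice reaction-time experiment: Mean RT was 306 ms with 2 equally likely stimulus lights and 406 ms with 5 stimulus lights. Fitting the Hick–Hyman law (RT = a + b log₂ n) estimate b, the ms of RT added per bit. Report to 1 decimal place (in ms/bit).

b = (RT₂ − RT₁)/(log₂ n₂ − log₂ n₁) = (406 − 306)/(2.3219 − 1) = 75.647 ms/bit.

75.6 ms/bit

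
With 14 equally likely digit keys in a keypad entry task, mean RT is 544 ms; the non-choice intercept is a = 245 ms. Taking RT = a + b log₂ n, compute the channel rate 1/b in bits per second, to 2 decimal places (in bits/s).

Choice component = 544 − 245 = 299 ms over log₂(14) = 3.8074 bits.
b = 299 / 3.8074 = 78.532 ms/bit, so 1/b = 12.734 bits/s.

12.73 bits/s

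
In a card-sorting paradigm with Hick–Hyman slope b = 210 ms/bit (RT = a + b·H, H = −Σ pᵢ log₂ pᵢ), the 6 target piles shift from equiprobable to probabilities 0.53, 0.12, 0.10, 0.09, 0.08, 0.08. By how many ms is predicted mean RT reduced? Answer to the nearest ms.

106 ms

The RT saving is b·ΔH. Equiprobable H₀ = log₂(6) = 2.5850 bits; with the given probabilities H = 2.0804 bits.
b·(H₀ − H) = 210 × (2.5850 − 2.0804) = 105.96 ms.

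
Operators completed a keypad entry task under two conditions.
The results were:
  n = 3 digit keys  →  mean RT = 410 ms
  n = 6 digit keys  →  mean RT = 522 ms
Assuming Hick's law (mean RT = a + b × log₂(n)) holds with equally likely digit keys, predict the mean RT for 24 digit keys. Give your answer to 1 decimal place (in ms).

746.0 ms

RT is linear in log₂ n, so two points fix the line:
  b = (522 − 410) / (log₂ 6 − log₂ 3) = 112 / (2.5850 − 1.5850) = 112.000 ms/bit
  a = 410 − 112.000 × 1.5850 = 232.484 ms
Then RT(24) = 232.484 + 112.000 × log₂ 24 = 232.484 + 112.000 × 4.5850 ≈ 746.000 ms.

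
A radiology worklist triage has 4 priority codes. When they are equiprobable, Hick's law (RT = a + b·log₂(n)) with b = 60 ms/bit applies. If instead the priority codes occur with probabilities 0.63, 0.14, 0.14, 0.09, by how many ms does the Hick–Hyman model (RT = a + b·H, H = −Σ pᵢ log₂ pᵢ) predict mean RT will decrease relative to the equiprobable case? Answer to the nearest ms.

Equiprobable entropy H₀ = log₂ 4 = 2.0000 bits.
Skewed entropy H = −Σ pᵢ log₂ pᵢ = 1.5268 bits.
ΔRT = b·(H₀ − H) = 60 × 0.4732 = 28.39 ms.

28 ms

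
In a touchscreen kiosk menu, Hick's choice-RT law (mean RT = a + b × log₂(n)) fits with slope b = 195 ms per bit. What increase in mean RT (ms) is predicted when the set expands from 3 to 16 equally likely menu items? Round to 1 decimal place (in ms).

470.9 ms

The intercept a cancels: ΔRT = b·(log₂ n₂ − log₂ n₁) = b·log₂(n₂/n₁).
log₂(16) − log₂(3) = 4 − 1.5850 = 2.4150.
ΔRT = 195 × 2.4150 = 470.932 ms.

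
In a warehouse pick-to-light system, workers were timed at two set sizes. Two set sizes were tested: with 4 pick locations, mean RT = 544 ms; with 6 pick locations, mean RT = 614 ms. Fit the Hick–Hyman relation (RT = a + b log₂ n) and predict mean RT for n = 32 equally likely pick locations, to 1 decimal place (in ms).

903.0 ms

Solve the two-equation system in a and b:
  b = (614 − 544) / (log₂ 6 − log₂ 4) = 70 / (2.5850 − 2) = 119.666 ms/bit
  a = 544 − 119.666 × 2 = 304.668 ms
Then RT(32) = 304.668 + 119.666 × log₂ 32 = 304.668 + 119.666 × 5 ≈ 902.997 ms.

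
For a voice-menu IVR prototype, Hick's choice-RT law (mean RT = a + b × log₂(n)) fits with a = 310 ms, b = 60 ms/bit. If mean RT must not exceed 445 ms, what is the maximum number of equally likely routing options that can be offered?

4

Set 310 + 60·log₂ n ≤ 445 → log₂ n ≤ (445 − 310)/60 = 2.2500.
So n ≤ 2^2.2500 = 4.757; the largest integer n is 4.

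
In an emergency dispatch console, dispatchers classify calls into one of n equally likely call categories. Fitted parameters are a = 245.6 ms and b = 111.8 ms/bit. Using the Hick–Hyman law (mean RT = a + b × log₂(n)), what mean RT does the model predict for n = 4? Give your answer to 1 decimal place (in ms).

469.2 ms

log₂(4) = 2 bits, so RT = 245.6 + 111.8 × 2 ≈ 469.200 ms.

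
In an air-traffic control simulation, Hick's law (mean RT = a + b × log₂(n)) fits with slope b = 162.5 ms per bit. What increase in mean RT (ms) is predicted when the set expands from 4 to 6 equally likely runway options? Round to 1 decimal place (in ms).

ΔRT = (a + b log₂ n₂) − (a + b log₂ n₁) = b·(log₂ n₂ − log₂ n₁).
log₂(6) − log₂(4) = 2.5850 − 2 = 0.5850.
ΔRT = 162.5 × 0.5850 = 95.056 ms.

95.1 ms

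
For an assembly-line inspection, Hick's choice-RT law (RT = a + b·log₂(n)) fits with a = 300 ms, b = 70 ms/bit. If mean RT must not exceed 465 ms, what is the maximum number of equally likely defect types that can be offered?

Information budget: (465 − 300)/70 = 2.3571 bits, so n ≤ 2^2.3571 = 5.124 → at most 5.

5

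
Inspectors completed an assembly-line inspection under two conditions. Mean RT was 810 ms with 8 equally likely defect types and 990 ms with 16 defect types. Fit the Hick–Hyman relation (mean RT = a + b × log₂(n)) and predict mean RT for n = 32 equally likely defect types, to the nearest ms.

1170 ms

Solve the two-equation system in a and b:
  b = (990 − 810) / (log₂ 16 − log₂ 8) = 180 / (4 − 3) = 180 ms/bit
  a = 810 − 180 × 3 = 270 ms
Then RT(32) = 270 + 180 × log₂ 32 = 270 + 180 × 5 ≈ 1170.000 ms.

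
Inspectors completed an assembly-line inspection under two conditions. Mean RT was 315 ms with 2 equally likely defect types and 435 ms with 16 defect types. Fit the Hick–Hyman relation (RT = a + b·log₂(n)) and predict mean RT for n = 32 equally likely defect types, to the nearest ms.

With log₂ n on the abscissa the relation is linear; from the two conditions:
  b = (435 − 315) / (log₂ 16 − log₂ 2) = 120 / (4 − 1) = 40 ms/bit
  a = 315 − 40 × 1 = 275 ms
Then RT(32) = 275 + 40 × log₂ 32 = 275 + 40 × 5 ≈ 475.000 ms.

475 ms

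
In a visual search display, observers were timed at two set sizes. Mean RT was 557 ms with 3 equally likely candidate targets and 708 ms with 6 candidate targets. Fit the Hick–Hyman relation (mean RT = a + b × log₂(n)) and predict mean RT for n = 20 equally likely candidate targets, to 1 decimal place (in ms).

Solve the two-equation system in a and b:
  b = (708 − 557) / (log₂ 6 − log₂ 3) = 151 / (2.5850 − 1.5850) = 151.000 ms/bit
  a = 557 − 151.000 × 1.5850 = 317.671 ms
Then RT(20) = 317.671 + 151.000 × log₂ 20 = 317.671 + 151.000 × 4.3219 ≈ 970.282 ms.

970.3 ms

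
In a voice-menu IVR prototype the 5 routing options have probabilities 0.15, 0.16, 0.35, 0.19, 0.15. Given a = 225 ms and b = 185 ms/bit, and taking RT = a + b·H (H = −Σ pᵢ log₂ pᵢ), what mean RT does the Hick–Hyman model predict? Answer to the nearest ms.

H = 0.15·log₂(1/0.15) + 0.16·log₂(1/0.16) + 0.35·log₂(1/0.35) + 0.19·log₂(1/0.19) + 0.15·log₂(1/0.15) = 2.2294 bits.
RT = 225 + 185 × 2.2294 = 637.45 ms.

637 ms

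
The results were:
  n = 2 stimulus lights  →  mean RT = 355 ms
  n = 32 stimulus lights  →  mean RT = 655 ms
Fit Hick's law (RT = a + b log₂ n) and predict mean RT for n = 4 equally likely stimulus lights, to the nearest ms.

Fit slope and intercept:
  b = (655 − 355) / (log₂ 32 − log₂ 2) = 300 / (5 − 1) = 75 ms/bit
  a = 355 − 75 × 1 = 280 ms
Then RT(4) = 280 + 75 × log₂ 4 = 280 + 75 × 2 ≈ 430.000 ms.

430 ms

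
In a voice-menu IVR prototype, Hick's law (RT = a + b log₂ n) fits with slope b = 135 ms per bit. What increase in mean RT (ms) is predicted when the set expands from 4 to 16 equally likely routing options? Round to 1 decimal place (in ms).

270.0 ms

Only the slope matters, since a is common to both: ΔRT = b·log₂(n₂/n₁).
log₂(16) − log₂(4) = log₂(16/4) = log₂(4) = 2.
ΔRT = 135 × 2.0000 = 270.000 ms.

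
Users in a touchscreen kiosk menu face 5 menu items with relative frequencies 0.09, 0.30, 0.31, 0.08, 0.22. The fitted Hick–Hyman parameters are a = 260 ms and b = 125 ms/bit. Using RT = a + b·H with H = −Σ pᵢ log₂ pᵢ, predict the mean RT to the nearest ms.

526 ms

Entropy contributions −pᵢ log₂ pᵢ: 0.3127, 0.5211, 0.5238, 0.2915, 0.4806; sum H = 2.1296 bits.
RT = a + bH = 260 + 125·2.1296 = 526.20 ms.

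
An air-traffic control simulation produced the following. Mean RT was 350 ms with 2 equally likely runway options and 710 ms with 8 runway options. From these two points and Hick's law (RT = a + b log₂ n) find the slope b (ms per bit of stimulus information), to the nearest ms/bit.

Slope: b = (710 − 350) / (log₂ 8 − log₂ 2) = 360/2.0000 = 180 ms/bit.

180 ms/bit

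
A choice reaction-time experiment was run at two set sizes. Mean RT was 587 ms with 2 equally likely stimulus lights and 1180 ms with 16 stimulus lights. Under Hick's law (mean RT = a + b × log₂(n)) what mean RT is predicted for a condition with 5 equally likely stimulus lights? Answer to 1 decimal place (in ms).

With log₂ n on the abscissa the relation is linear; from the two conditions:
  b = (1180 − 587) / (log₂ 16 − log₂ 2) = 593 / (4 − 1) = 197.667 ms/bit
  a = 587 − 197.667 × 1 = 389.333 ms
Then RT(5) = 389.333 + 197.667 × log₂ 5 = 389.333 + 197.667 × 2.3219 ≈ 848.301 ms.

848.3 ms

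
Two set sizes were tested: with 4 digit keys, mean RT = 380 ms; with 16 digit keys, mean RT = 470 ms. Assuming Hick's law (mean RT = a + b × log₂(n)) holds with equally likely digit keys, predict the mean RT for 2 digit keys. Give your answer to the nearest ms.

Fit slope and intercept:
  b = (470 − 380) / (log₂ 16 − log₂ 4) = 90 / (4 − 2) = 45 ms/bit
  a = 380 − 45 × 2 = 290 ms
Then RT(2) = 290 + 45 × log₂ 2 = 290 + 45 × 1 ≈ 335.000 ms.

335 ms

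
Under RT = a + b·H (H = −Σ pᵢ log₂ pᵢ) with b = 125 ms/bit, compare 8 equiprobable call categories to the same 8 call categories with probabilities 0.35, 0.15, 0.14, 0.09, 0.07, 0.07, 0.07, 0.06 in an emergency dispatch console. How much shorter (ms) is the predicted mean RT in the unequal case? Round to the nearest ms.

The RT saving is b·ΔH. Equiprobable H₀ = log₂(8) = 3.0000 bits; with the given probabilities H = 2.6996 bits.
b·(H₀ − H) = 125 × (3.0000 − 2.6996) = 37.55 ms.

38 ms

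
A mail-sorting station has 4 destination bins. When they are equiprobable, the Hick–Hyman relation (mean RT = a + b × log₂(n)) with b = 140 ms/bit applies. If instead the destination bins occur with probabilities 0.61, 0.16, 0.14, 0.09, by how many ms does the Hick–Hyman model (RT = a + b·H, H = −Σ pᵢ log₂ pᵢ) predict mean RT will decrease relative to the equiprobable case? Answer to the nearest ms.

The RT saving is b·ΔH. Equiprobable H₀ = log₂(4) = 2.0000 bits; with the given probabilities H = 1.5678 bits.
b·(H₀ − H) = 140 × (2.0000 − 1.5678) = 60.51 ms.

61 ms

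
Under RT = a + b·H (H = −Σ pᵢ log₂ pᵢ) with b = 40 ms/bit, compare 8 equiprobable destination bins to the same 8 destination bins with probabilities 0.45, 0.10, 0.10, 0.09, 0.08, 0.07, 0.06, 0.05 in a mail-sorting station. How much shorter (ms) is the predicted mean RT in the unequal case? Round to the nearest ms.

The RT saving is b·ΔH. Equiprobable H₀ = log₂(8) = 3.0000 bits; with the given probabilities H = 2.5151 bits.
b·(H₀ − H) = 40 × (3.0000 − 2.5151) = 19.39 ms.

19 ms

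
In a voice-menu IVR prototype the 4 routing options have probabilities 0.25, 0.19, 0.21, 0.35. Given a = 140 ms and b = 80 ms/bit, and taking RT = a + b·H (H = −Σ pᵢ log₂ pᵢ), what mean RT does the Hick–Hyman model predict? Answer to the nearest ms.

H = 0.25·log₂(1/0.25) + 0.19·log₂(1/0.19) + 0.21·log₂(1/0.21) + 0.35·log₂(1/0.35) = 1.9582 bits.
RT = 140 + 80 × 1.9582 = 296.65 ms.

297 ms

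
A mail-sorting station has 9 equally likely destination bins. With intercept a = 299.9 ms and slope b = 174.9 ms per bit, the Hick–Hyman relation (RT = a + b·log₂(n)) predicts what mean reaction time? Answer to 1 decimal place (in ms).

854.3 ms

log₂(9) = 3.1699 bits, so RT = 299.9 + 174.9 × 3.1699 ≈ 854.320 ms.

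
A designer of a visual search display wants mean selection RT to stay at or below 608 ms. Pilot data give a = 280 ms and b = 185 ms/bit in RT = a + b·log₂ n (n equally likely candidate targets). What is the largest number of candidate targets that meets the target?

3

Information budget: (608 − 280)/185 = 1.7730 bits, so n ≤ 2^1.7730 = 3.418 → at most 3.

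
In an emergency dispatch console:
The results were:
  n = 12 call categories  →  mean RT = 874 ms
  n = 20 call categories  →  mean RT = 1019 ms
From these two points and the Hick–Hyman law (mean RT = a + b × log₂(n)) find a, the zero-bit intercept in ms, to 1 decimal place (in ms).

Slope: b = (1019 − 874) / (log₂ 20 − log₂ 12) = 145/0.7370 = 196.753 ms/bit.
a = RT₁ − b·log₂ n₁ = 874 − 196.753 × 3.5850 = 168.649 ms.

168.6 ms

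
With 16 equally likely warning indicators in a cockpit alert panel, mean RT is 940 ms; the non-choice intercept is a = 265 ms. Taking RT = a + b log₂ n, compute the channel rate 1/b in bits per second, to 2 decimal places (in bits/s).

b = (940 − 265)/log₂ 16 = 675/4 = 168.750 ms per bit = 0.16875 s/bit; the reciprocal is 5.926 bits/s.

5.93 bits/s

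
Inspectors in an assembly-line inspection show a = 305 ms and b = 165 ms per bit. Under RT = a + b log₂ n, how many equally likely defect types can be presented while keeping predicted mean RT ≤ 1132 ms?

32

Information budget: (1132 − 305)/165 = 5.0121 bits, so n ≤ 2^5.0121 = 32.270 → at most 32.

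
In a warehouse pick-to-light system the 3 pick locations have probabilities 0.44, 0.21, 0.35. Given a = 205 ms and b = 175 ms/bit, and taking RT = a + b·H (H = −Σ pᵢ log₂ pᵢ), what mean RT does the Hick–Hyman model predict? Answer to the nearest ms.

472 ms

H = 0.44·log₂(1/0.44) + 0.21·log₂(1/0.21) + 0.35·log₂(1/0.35) = 1.5241 bits.
RT = 205 + 175 × 1.5241 = 471.71 ms.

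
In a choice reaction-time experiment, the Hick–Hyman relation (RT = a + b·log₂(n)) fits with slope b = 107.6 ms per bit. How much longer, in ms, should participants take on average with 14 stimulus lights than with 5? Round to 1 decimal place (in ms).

The intercept a cancels: ΔRT = b·(log₂ n₂ − log₂ n₁) = b·log₂(n₂/n₁).
log₂(14) − log₂(5) = 3.8074 − 2.3219 = 1.4854.
ΔRT = 107.6 × 1.4854 = 159.832 ms.

159.8 ms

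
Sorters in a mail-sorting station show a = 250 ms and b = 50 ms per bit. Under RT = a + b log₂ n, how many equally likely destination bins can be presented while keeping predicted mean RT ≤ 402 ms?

Information budget: (402 − 250)/50 = 3.0400 bits, so n ≤ 2^3.0400 = 8.225 → at most 8.

8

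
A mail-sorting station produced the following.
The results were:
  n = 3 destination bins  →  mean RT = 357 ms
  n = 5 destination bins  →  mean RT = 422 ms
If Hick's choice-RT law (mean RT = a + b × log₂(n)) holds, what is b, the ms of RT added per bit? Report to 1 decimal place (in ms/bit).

88.2 ms/bit

The slope on a log₂ axis is (422 − 357) / (2.3219 − 1.5850) = 88.200 ms/bit.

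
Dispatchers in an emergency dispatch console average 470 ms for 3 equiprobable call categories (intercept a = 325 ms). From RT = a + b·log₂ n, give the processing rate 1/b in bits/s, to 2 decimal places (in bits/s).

Choice component = 470 − 325 = 145 ms over log₂(3) = 1.5850 bits.
b = 145 / 1.5850 = 91.485 ms/bit, so 1/b = 10.931 bits/s.

10.93 bits/s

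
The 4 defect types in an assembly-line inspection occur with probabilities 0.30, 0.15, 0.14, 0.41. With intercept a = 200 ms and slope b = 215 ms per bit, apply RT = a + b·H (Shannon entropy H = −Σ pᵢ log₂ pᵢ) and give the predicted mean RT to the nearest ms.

599 ms

Entropy contributions −pᵢ log₂ pᵢ: 0.5211, 0.4105, 0.3971, 0.5274; sum H = 1.8561 bits.
RT = a + bH = 200 + 215·1.8561 = 599.07 ms.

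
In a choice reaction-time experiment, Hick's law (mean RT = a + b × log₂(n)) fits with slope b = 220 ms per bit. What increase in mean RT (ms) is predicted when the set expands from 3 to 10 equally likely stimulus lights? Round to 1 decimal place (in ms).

382.1 ms

Only the slope matters, since a is common to both: ΔRT = b·log₂(n₂/n₁).
log₂(10) − log₂(3) = 3.3219 − 1.5850 = 1.7370.
ΔRT = 220 × 1.7370 = 382.132 ms.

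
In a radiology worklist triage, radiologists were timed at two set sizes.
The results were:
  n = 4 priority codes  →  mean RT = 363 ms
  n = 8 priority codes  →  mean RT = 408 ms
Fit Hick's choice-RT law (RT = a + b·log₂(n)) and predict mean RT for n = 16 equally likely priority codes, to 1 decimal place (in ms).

RT is linear in log₂ n, so two points fix the line:
  b = (408 − 363) / (log₂ 8 − log₂ 4) = 45 / (3 − 2) = 45.000 ms/bit
  a = 363 − 45.000 × 2 = 273.000 ms
Then RT(16) = 273.000 + 45.000 × log₂ 16 = 273.000 + 45.000 × 4 ≈ 453.000 ms.

453.0 ms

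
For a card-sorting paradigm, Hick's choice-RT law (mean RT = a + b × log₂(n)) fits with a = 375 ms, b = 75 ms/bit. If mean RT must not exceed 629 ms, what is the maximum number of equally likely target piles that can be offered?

10

Set 375 + 75·log₂ n ≤ 629 → log₂ n ≤ (629 − 375)/75 = 3.3867.
So n ≤ 2^3.3867 = 10.459; the largest integer n is 10.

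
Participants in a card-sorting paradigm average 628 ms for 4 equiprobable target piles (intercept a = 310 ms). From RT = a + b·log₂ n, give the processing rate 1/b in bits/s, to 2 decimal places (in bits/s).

b = (628 − 310)/log₂ 4 = 318/2 = 159.000 ms per bit = 0.15900 s/bit; the reciprocal is 6.289 bits/s.

6.29 bits/s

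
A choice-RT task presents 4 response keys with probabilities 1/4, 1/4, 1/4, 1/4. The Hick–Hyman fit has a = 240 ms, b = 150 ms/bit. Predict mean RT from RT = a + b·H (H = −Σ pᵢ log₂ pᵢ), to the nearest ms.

H = −Σ pᵢ log₂ pᵢ = 0.25·2 + 0.25·2 + 0.25·2 + 0.25·2 = 2.000 bits.
RT = 240 + 150 × 2.000 = 540.00 ms.

540 ms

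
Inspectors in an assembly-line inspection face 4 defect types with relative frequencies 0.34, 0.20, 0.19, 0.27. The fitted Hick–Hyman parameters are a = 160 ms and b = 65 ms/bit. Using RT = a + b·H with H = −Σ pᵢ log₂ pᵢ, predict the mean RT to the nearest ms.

Entropy contributions −pᵢ log₂ pᵢ: 0.5292, 0.4644, 0.4552, 0.5100; sum H = 1.9588 bits.
RT = a + bH = 160 + 65·1.9588 = 287.32 ms.

287 ms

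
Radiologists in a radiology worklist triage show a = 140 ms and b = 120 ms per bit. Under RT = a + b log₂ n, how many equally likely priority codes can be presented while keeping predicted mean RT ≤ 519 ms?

8

120·log₂ n ≤ 519 − 140 = 379, giving log₂ n ≤ 3.1583 and n ≤ 8.928. The largest whole number is 8.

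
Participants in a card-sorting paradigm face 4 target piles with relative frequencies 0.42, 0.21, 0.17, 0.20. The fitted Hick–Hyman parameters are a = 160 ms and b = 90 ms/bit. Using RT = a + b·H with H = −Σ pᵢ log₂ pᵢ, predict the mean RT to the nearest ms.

H = 0.42·log₂(1/0.42) + 0.21·log₂(1/0.21) + 0.17·log₂(1/0.17) + 0.20·log₂(1/0.20) = 1.8974 bits.
RT = 160 + 90 × 1.8974 = 330.77 ms.

331 ms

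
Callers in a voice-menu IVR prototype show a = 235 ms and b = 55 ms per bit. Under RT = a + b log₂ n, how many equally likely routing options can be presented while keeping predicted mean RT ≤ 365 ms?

Information budget: (365 − 235)/55 = 2.3636 bits, so n ≤ 2^2.3636 = 5.147 → at most 5.

5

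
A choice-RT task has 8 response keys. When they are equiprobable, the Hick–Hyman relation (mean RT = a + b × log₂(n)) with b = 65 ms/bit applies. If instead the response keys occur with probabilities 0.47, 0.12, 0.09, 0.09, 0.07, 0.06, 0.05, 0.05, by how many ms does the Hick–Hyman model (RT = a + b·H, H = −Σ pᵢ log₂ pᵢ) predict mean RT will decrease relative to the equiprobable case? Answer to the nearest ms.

36 ms

The RT saving is b·ΔH. Equiprobable H₀ = log₂(8) = 3.0000 bits; with the given probabilities H = 2.4486 bits.
b·(H₀ − H) = 65 × (3.0000 − 2.4486) = 35.84 ms.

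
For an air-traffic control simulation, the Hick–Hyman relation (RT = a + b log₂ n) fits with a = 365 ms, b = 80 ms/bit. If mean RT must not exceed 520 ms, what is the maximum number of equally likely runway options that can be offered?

80·log₂ n ≤ 520 − 365 = 155, giving log₂ n ≤ 1.9375 and n ≤ 3.830. The largest whole number is 3.

3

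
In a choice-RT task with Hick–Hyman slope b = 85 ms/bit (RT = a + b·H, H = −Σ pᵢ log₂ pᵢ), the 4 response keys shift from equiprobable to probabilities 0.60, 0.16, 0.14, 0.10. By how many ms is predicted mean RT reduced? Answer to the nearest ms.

The RT saving is b·ΔH. Equiprobable H₀ = log₂(4) = 2.0000 bits; with the given probabilities H = 1.5945 bits.
b·(H₀ − H) = 85 × (2.0000 − 1.5945) = 34.47 ms.

34 ms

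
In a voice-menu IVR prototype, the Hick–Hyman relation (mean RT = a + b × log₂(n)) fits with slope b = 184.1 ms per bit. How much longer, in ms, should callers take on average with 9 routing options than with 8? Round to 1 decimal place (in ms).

31.3 ms

ΔRT = (a + b log₂ n₂) − (a + b log₂ n₁) = b·(log₂ n₂ − log₂ n₁).
log₂(9) − log₂(8) = 3.1699 − 3 = 0.1699.
ΔRT = 184.1 × 0.1699 = 31.283 ms.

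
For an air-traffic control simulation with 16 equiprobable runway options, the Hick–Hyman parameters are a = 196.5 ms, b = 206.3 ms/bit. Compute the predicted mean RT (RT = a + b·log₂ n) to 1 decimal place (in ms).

1021.7 ms

log₂(16) = 4 bits, so RT = 196.5 + 206.3 × 4 ≈ 1021.700 ms.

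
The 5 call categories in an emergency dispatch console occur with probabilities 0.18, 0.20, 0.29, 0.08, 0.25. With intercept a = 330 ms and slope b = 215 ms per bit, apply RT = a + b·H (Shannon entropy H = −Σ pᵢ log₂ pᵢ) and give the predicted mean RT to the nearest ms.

H = 0.18·log₂(1/0.18) + 0.20·log₂(1/0.20) + 0.29·log₂(1/0.29) + 0.08·log₂(1/0.08) + 0.25·log₂(1/0.25) = 2.2191 bits.
RT = 330 + 215 × 2.2191 = 807.11 ms.

807 ms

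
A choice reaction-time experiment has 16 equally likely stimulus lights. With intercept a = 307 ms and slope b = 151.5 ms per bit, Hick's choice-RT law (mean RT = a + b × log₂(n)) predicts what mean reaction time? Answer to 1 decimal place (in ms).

log₂(16) = 4 bits, so RT = 307 + 151.5 × 4 ≈ 913.000 ms.

913.0 ms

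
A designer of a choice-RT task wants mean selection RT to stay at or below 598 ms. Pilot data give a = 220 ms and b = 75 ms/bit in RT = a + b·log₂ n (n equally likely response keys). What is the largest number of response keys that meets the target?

32

Set 220 + 75·log₂ n ≤ 598 → log₂ n ≤ (598 − 220)/75 = 5.0400.
So n ≤ 2^5.0400 = 32.900; the largest integer n is 32.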